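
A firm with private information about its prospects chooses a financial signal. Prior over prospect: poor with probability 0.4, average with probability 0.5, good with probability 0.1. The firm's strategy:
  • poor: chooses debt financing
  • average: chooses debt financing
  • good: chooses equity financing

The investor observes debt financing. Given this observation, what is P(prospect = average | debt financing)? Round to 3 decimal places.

P(debt financing) = 0.4·1 + 0.5·1 + 0.1·0 = 0.9
P(average | debt financing) = (0.5·1) / 0.9 = 0.5 / 0.9 = 0.555556

0.556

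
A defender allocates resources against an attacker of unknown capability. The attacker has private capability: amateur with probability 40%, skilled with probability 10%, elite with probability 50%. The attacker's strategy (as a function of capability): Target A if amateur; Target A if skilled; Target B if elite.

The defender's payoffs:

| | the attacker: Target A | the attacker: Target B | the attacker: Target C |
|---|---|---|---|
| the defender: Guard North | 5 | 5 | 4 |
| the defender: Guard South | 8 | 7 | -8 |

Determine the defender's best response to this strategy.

Compute the defender's expected payoff for each action, taking the expectation over the attacker's type.
E[Guard North] = 0.4·(5) + 0.1·(5) + 0.5·(5) = 5
E[Guard South] = 0.4·(8) + 0.1·(8) + 0.5·(7) = 7.5
Best response: Guard South (7.5 is the largest).

Guard South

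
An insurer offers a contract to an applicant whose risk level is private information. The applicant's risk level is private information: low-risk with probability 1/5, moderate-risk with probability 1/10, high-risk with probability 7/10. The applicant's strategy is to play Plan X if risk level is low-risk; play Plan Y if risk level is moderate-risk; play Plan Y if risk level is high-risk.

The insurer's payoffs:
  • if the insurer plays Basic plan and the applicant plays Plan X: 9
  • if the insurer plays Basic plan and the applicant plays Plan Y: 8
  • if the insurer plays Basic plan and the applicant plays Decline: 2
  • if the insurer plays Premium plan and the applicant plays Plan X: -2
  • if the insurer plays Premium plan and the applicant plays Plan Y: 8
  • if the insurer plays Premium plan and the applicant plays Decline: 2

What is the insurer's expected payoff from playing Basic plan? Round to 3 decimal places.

8.200

E[Basic plan] = 1/5·9 + 1/10·8 + 7/10·8 = 9/5 + 4/5 + 28/5 = 41/5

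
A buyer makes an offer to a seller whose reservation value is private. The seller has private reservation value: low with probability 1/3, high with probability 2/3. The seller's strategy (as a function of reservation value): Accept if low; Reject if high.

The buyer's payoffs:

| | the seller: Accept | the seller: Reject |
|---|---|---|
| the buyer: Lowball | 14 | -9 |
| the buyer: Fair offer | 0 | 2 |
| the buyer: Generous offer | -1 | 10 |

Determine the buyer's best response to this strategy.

Generous offer

E[Lowball] = 1/3·(14) + 2/3·(-9) = -4/3
E[Fair offer] = 1/3·(0) + 2/3·(2) = 4/3
E[Generous offer] = 1/3·(-1) + 2/3·(10) = 19/3
Best response: Generous offer (19/3 is the largest).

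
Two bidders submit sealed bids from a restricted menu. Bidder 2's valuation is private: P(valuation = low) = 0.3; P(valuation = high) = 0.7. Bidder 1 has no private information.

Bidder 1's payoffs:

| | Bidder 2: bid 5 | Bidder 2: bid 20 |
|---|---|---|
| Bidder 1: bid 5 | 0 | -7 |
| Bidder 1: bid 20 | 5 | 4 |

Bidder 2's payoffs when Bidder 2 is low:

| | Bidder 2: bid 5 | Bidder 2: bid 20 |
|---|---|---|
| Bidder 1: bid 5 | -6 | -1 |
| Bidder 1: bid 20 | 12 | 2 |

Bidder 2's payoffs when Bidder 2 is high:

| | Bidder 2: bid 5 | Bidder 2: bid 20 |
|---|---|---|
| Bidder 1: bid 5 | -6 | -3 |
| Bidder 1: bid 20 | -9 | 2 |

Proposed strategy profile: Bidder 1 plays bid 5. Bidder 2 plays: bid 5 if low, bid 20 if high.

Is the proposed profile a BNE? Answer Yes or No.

A profile is a BNE iff every type of every player is best-responding given beliefs about the other side.
Bidder 1 plays bid 5: E[bid 5] = 0.3·(0) + 0.7·(-7) = -4.9; E[bid 20] = 4.3. Not best-responding. ✗
Bidder 2 (valuation low), facing bid 5: bid 5 gives -6, bid 20 gives -1. Proposed bid 5 is not best — profitable deviation exists. ✗
Bidder 2 (valuation high), facing bid 5: bid 5 gives -6, bid 20 gives -3. Proposed bid 20 is best. ✓

No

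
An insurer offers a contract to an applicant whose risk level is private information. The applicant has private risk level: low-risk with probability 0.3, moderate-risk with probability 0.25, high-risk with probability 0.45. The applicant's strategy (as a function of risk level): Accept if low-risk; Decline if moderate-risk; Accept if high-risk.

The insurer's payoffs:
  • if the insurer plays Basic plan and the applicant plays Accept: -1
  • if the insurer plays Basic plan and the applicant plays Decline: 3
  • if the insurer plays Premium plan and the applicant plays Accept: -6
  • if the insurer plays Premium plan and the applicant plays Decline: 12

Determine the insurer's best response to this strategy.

E[Basic plan] = 0.3·(-1) + 0.25·(3) + 0.45·(-1) = 0
E[Premium plan] = 0.3·(-6) + 0.25·(12) + 0.45·(-6) = -1.5
Best response: Basic plan (0 is the largest).

Basic plan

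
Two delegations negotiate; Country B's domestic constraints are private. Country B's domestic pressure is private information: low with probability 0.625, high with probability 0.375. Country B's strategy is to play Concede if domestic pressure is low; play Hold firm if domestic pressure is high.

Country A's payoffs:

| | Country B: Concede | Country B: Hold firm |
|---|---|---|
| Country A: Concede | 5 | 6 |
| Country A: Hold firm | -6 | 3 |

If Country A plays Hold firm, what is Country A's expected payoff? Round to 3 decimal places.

-2.625

E[Hold firm] = 0.625·(-6) + 0.375·3 = (-3.75) + 1.125 = -2.625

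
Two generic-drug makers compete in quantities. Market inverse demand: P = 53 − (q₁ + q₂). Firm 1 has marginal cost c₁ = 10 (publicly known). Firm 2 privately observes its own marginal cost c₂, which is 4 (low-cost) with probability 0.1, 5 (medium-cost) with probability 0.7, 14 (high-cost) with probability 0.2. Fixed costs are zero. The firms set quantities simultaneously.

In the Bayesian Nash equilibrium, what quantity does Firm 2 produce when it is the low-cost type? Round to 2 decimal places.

Type-c best response for Firm 2: q₂(c) = (53 − c)/2 − q₁/2.
Firm 1 maximizes expected profit; its first-order condition is 53 − 2q₁ − E[q₂] − 10 = 0.
Substituting E[q₂] and solving: E[c₂] = 6.7, so q₁ = (53 − 2·10 + 6.7)/3 = 13.2333.
q₂(low-cost) = (53 − 4 − 13.2333)/2 = 17.8833.

17.88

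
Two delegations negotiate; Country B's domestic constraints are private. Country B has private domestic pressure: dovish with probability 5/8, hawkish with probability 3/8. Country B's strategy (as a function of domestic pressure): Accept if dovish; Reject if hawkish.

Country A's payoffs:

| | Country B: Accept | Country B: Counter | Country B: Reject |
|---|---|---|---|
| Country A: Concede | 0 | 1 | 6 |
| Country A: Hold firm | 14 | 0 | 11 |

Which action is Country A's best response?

E[Concede] = 5/8·(0) + 3/8·(6) = 9/4
E[Hold firm] = 5/8·(14) + 3/8·(11) = 103/8
Best response: Hold firm (103/8 is the largest).

Hold firm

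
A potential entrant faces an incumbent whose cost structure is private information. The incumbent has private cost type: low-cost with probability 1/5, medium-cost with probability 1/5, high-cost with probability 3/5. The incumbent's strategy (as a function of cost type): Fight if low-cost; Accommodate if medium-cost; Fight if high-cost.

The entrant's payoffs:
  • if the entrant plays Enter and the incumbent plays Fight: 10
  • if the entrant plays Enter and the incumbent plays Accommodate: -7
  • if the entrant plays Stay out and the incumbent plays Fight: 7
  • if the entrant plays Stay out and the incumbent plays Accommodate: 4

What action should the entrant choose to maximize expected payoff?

E[Enter] = 1/5·(10) + 1/5·(-7) + 3/5·(10) = 33/5
E[Stay out] = 1/5·(7) + 1/5·(4) + 3/5·(7) = 32/5
Best response: Enter (33/5 is the largest).

Enter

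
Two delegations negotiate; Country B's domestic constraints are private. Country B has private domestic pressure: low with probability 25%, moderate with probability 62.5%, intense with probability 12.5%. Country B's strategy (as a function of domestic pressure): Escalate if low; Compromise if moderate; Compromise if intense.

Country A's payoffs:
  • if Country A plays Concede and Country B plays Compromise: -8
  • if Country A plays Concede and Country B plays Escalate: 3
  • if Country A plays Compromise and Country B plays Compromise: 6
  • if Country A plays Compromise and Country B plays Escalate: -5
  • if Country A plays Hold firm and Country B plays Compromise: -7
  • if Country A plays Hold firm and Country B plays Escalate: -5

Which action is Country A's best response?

Compromise

Compute Country A's expected payoff for each action, taking the expectation over Country B's type.
E[Concede] = 0.25·(3) + 0.625·(-8) + 0.125·(-8) = -5.25
E[Compromise] = 0.25·(-5) + 0.625·(6) + 0.125·(6) = 3.25
E[Hold firm] = 0.25·(-5) + 0.625·(-7) + 0.125·(-7) = -6.5
Best response: Compromise (3.25 is the largest).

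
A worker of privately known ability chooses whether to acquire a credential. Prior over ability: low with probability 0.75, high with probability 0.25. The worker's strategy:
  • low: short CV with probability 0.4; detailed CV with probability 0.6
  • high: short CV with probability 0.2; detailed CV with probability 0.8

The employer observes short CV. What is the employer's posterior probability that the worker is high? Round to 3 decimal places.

P(short CV) = 0.75·0.4 + 0.25·0.2 = 0.35
P(high | short CV) = (0.25·0.2) / 0.35 = 0.05 / 0.35 = 0.142857

0.143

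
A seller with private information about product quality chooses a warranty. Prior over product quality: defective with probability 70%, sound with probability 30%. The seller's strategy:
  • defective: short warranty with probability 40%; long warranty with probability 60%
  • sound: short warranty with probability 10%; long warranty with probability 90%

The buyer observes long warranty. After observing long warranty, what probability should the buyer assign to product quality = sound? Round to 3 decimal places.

Apply Bayes' rule using the sender's strategy as the likelihood.
P(long warranty) = 0.7·0.6 + 0.3·0.9 = 0.69
P(sound | long warranty) = (0.3·0.9) / 0.69 = 0.27 / 0.69 = 0.391304

0.391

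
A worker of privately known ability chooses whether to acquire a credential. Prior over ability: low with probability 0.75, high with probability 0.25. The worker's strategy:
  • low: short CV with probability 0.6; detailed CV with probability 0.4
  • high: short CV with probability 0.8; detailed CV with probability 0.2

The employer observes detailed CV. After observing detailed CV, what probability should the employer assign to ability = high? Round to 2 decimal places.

0.14

Apply Bayes' rule using the sender's strategy as the likelihood.
P(detailed CV) = 0.75·0.4 + 0.25·0.2 = 0.35
P(high | detailed CV) = (0.25·0.2) / 0.35 = 0.05 / 0.35 = 0.142857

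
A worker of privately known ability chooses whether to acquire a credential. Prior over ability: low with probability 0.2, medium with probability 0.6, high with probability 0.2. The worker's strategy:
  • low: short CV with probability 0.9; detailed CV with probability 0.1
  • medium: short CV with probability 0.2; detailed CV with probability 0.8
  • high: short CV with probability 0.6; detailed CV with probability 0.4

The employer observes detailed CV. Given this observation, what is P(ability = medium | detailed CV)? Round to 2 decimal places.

0.83

P(detailed CV) = 0.2·0.1 + 0.6·0.8 + 0.2·0.4 = 0.58
P(medium | detailed CV) = (0.6·0.8) / 0.58 = 0.48 / 0.58 = 0.827586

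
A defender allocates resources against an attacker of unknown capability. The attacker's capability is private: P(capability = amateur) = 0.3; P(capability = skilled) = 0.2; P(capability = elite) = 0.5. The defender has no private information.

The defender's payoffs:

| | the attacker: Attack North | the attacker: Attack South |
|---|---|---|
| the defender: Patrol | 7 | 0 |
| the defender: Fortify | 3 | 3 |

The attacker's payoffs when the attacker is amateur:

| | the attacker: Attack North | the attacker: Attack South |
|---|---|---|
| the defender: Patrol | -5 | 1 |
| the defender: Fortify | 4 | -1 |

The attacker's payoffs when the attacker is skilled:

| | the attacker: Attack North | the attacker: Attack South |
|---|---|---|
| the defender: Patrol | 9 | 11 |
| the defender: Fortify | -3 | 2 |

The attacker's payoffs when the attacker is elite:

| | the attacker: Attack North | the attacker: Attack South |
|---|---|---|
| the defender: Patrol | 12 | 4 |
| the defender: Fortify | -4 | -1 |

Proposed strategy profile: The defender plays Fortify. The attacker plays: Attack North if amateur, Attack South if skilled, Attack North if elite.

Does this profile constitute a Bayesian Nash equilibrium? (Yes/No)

A profile is a BNE iff every type of every player is best-responding given beliefs about the other side.
The defender plays Fortify: E[Fortify] = 0.3·(3) + 0.2·(3) + 0.5·(3) = 3; E[Patrol] = 5.6. Not best-responding. ✗
The attacker (capability amateur), facing Fortify: Attack North gives 4, Attack South gives -1. Proposed Attack North is best. ✓
The attacker (capability skilled), facing Fortify: Attack North gives -3, Attack South gives 2. Proposed Attack South is best. ✓
The attacker (capability elite), facing Fortify: Attack North gives -4, Attack South gives -1. Proposed Attack North is not best — profitable deviation exists. ✗

No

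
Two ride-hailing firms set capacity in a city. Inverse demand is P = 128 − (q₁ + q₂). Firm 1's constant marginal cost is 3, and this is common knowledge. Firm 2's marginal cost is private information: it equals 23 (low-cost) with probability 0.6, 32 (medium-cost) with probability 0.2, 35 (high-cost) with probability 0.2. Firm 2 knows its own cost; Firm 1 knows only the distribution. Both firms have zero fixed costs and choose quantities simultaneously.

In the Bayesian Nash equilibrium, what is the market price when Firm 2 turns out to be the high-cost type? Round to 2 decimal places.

Type-c best response for Firm 2: q₂(c) = (128 − c)/2 − q₁/2.
Firm 1 maximizes expected profit; its first-order condition is 128 − 2q₁ − E[q₂] − 3 = 0.
Substituting E[q₂] and solving: E[c₂] = 27.2, so q₁ = (128 − 2·3 + 27.2)/3 = 49.7333.
q₂(high-cost) = 21.6333, so P = 128 − (49.7333 + 21.6333) = 56.6333.

56.63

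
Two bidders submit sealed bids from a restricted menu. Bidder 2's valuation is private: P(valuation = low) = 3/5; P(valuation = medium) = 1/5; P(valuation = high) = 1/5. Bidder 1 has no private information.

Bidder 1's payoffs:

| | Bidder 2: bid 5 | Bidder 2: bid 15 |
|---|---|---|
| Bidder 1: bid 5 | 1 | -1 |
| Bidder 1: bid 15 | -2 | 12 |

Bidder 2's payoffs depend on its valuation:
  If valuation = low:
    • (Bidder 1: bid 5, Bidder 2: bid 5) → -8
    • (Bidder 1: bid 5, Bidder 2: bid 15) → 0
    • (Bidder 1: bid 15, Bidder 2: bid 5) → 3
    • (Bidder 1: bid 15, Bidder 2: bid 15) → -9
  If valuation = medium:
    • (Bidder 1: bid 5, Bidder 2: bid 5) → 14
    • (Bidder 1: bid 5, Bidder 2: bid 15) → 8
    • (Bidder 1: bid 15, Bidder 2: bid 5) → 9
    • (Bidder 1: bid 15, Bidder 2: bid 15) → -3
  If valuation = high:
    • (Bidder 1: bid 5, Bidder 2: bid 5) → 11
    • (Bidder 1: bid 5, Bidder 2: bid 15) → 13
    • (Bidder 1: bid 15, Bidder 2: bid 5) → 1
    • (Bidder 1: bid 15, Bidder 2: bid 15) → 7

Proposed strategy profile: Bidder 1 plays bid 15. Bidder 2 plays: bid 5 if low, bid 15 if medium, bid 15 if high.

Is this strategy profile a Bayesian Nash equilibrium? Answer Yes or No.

A profile is a BNE iff every type of every player is best-responding given beliefs about the other side.
Bidder 1 plays bid 15: E[bid 15] = 3/5·(-2) + 1/5·(12) + 1/5·(12) = 18/5; E[bid 5] = 1/5. Best-responding. ✓
Bidder 2 (valuation low), facing bid 15: bid 5 gives 3, bid 15 gives -9. Proposed bid 5 is best. ✓
Bidder 2 (valuation medium), facing bid 15: bid 5 gives 9, bid 15 gives -3. Proposed bid 15 is not best — profitable deviation exists. ✗
Bidder 2 (valuation high), facing bid 15: bid 5 gives 1, bid 15 gives 7. Proposed bid 15 is best. ✓

No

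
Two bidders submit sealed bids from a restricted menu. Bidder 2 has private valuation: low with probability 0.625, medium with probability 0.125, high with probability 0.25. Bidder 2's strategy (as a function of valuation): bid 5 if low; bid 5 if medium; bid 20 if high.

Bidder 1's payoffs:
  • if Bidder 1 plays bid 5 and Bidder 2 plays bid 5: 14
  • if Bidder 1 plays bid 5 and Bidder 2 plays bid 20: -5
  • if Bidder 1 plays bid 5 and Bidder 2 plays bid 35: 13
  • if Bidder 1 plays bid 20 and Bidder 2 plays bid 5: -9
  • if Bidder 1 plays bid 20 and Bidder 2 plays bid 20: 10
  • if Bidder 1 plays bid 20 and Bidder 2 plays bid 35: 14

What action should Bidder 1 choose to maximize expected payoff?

E[bid 5] = 0.625·(14) + 0.125·(14) + 0.25·(-5) = 9.25
E[bid 20] = 0.625·(-9) + 0.125·(-9) + 0.25·(10) = -4.25
Best response: bid 5 (9.25 is the largest).

bid 5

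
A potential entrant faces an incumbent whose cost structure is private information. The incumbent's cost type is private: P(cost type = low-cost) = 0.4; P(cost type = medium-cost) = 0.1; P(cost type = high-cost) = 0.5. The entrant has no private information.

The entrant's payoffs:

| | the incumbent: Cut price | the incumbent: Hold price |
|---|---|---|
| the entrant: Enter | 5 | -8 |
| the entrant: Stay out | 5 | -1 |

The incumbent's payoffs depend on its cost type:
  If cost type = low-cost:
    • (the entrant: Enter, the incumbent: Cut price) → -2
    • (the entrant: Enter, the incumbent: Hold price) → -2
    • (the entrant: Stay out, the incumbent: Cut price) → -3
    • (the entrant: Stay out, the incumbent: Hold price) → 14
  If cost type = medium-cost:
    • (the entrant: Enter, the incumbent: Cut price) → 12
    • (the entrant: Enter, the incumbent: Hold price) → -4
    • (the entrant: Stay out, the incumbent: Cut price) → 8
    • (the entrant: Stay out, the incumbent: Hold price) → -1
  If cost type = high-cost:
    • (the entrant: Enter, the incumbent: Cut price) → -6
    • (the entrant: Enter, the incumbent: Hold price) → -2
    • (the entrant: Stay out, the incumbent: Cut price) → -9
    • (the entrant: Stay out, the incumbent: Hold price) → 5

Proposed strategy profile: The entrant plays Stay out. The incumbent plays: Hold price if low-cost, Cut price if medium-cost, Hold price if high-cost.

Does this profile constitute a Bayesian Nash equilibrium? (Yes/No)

Yes

The entrant plays Stay out: E[Stay out] = 0.4·(-1) + 0.1·(5) + 0.5·(-1) = -0.4; E[Enter] = -6.7. Best-responding. ✓
The incumbent (cost type low-cost), facing Stay out: Cut price gives -3, Hold price gives 14. Proposed Hold price is best. ✓
The incumbent (cost type medium-cost), facing Stay out: Cut price gives 8, Hold price gives -1. Proposed Cut price is best. ✓
The incumbent (cost type high-cost), facing Stay out: Cut price gives -9, Hold price gives 5. Proposed Hold price is best. ✓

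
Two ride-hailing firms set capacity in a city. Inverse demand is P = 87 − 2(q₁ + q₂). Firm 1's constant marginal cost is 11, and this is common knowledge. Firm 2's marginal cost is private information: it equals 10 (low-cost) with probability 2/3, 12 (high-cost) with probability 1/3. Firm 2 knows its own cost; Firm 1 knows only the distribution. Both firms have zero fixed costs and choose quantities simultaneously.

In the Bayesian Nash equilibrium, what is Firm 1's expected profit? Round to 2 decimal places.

Each type of Firm 2 best-responds to q₁; Firm 1 best-responds to the expected q₂ over Firm 2's types.
Firm 2 with cost c maximizes (87 − 2(q₁+q₂) − c)·q₂, giving q₂(c) = (87 − c − 2q₁)/4.
E[c₂] = 2/3·10 + 1/3·12 = 10.6667
Firm 1's FOC against E[q₂] yields q₁ = (87 − 2·11 + E[c₂])/6 = (87 − 22 + 10.6667)/6 = 12.6111.
E[P] = 87 − 2·(q₁ + E[q₂]) = 36.2222; Firm 1's expected profit = (E[P] − 11)·q₁ = (36.2222 − 11)·12.6111 = 318.08.

318.08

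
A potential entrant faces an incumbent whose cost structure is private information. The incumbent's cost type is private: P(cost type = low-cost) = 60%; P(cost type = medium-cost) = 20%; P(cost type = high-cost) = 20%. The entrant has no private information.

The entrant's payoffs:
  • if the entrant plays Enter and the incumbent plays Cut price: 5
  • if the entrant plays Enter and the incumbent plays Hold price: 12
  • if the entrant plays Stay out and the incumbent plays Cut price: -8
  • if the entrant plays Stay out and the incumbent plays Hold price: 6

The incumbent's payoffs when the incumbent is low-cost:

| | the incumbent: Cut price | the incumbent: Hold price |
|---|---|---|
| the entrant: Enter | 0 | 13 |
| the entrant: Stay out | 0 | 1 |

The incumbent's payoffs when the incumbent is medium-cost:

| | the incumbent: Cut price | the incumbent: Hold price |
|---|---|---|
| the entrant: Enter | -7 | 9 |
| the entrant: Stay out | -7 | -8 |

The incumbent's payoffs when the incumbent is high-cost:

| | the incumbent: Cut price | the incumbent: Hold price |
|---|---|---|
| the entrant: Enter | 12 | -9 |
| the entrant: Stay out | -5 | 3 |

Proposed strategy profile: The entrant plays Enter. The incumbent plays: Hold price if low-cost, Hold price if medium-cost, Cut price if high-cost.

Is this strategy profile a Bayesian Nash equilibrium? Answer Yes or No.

The entrant plays Enter: E[Enter] = 0.6·(12) + 0.2·(12) + 0.2·(5) = 10.6; E[Stay out] = 3.2. Best-responding. ✓
The incumbent (cost type low-cost), facing Enter: Cut price gives 0, Hold price gives 13. Proposed Hold price is best. ✓
The incumbent (cost type medium-cost), facing Enter: Cut price gives -7, Hold price gives 9. Proposed Hold price is best. ✓
The incumbent (cost type high-cost), facing Enter: Cut price gives 12, Hold price gives -9. Proposed Cut price is best. ✓

Yes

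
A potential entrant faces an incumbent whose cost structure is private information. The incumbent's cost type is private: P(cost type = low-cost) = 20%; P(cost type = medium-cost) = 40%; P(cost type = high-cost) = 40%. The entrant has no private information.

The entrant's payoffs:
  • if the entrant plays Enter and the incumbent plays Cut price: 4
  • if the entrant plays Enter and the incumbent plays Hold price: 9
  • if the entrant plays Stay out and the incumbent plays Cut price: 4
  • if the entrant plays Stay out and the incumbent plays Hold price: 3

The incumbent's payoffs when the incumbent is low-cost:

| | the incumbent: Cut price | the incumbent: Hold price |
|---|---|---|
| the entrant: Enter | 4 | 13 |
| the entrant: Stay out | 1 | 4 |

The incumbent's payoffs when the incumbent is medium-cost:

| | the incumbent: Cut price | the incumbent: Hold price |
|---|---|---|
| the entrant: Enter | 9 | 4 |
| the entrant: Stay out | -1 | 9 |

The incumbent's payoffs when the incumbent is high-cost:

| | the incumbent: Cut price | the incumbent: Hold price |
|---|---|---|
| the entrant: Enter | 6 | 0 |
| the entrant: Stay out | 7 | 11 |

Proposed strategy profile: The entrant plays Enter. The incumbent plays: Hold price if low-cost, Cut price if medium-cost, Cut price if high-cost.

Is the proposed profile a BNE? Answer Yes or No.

The entrant plays Enter: E[Enter] = 0.2·(9) + 0.4·(4) + 0.4·(4) = 5; E[Stay out] = 3.8. Best-responding. ✓
The incumbent (cost type low-cost), facing Enter: Cut price gives 4, Hold price gives 13. Proposed Hold price is best. ✓
The incumbent (cost type medium-cost), facing Enter: Cut price gives 9, Hold price gives 4. Proposed Cut price is best. ✓
The incumbent (cost type high-cost), facing Enter: Cut price gives 6, Hold price gives 0. Proposed Cut price is best. ✓

Yes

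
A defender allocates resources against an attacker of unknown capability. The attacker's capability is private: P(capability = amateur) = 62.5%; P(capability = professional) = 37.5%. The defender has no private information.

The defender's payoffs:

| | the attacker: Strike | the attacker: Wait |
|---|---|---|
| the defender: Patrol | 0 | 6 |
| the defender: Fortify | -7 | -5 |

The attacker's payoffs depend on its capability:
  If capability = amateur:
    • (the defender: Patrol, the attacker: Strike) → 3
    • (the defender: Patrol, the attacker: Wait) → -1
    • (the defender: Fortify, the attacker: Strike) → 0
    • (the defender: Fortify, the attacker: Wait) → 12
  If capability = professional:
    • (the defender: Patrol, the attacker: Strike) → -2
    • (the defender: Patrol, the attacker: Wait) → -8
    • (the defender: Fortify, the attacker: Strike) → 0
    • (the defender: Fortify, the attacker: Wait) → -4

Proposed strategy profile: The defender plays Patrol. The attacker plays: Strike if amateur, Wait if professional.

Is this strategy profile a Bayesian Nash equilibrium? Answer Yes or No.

A profile is a BNE iff every type of every player is best-responding given beliefs about the other side.
The defender plays Patrol: E[Patrol] = 0.625·(0) + 0.375·(6) = 2.25; E[Fortify] = -6.25. Best-responding. ✓
The attacker (capability amateur), facing Patrol: Strike gives 3, Wait gives -1. Proposed Strike is best. ✓
The attacker (capability professional), facing Patrol: Strike gives -2, Wait gives -8. Proposed Wait is not best — profitable deviation exists. ✗

No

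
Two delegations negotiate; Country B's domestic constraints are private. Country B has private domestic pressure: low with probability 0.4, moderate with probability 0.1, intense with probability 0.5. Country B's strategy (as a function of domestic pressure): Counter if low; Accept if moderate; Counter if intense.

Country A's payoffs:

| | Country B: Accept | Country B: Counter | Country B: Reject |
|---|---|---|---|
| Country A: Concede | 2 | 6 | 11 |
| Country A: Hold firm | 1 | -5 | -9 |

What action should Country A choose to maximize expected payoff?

Compute Country A's expected payoff for each action, taking the expectation over Country B's type.
E[Concede] = 0.4·(6) + 0.1·(2) + 0.5·(6) = 5.6
E[Hold firm] = 0.4·(-5) + 0.1·(1) + 0.5·(-5) = -4.4
Best response: Concede (5.6 is the largest).

Concede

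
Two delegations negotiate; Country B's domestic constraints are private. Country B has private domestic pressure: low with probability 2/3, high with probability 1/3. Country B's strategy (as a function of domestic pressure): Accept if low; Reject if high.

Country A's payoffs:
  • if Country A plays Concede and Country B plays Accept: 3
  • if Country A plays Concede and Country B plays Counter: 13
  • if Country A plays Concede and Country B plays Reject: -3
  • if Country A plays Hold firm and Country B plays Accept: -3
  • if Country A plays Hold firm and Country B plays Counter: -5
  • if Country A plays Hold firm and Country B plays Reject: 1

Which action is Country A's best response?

Concede

E[Concede] = 2/3·(3) + 1/3·(-3) = 1
E[Hold firm] = 2/3·(-3) + 1/3·(1) = -5/3
Best response: Concede (1 is the largest).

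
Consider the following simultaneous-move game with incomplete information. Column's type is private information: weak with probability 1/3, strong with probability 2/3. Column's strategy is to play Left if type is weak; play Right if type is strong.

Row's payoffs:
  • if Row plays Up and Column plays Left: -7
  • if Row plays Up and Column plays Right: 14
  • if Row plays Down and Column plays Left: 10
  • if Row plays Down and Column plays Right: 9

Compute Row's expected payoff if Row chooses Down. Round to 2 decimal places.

9.33

E[Down] = 1/3·10 + 2/3·9 = 10/3 + 6 = 28/3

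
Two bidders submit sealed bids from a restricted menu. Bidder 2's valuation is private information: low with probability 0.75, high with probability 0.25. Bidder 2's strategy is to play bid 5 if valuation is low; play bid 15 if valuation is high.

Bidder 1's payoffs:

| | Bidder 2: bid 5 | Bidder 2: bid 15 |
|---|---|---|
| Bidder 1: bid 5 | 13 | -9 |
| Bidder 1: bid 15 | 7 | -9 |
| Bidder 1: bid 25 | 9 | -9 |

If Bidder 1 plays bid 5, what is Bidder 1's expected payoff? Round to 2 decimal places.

7.50

E[bid 5] = 0.75·13 + 0.25·(-9) = 9.75 + (-2.25) = 7.5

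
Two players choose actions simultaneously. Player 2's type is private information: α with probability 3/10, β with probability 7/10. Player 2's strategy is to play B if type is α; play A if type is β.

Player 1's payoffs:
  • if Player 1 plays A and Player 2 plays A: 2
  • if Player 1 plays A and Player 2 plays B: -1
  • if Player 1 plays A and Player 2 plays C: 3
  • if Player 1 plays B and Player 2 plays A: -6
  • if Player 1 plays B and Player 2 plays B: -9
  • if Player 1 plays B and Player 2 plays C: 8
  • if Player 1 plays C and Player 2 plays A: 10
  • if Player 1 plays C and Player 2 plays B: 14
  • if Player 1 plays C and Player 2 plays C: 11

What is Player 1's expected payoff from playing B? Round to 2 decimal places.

E[B] = 3/10·(-9) + 7/10·(-6) = (-27/10) + (-21/5) = -69/10

-6.90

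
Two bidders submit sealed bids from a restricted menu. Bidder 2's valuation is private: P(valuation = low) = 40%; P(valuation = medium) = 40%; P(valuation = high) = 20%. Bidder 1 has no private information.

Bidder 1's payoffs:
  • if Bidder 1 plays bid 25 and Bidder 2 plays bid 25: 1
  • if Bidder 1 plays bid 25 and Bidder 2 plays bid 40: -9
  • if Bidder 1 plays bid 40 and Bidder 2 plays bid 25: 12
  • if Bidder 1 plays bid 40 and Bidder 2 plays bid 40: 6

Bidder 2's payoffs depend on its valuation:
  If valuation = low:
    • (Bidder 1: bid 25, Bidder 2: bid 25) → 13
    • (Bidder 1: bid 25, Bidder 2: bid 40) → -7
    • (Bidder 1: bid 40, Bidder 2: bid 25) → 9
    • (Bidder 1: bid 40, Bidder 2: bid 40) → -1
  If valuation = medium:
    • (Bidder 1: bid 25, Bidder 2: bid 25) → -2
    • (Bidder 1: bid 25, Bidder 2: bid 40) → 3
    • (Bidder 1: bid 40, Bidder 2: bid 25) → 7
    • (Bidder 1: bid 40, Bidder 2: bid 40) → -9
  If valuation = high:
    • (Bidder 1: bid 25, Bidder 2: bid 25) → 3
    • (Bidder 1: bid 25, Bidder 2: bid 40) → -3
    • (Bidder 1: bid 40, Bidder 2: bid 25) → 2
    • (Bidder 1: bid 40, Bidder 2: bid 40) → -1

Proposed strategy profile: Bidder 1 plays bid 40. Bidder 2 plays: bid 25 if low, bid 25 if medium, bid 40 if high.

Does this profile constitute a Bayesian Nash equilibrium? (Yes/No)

Bidder 1 plays bid 40: E[bid 40] = 0.4·(12) + 0.4·(12) + 0.2·(6) = 10.8; E[bid 25] = -1. Best-responding. ✓
Bidder 2 (valuation low), facing bid 40: bid 25 gives 9, bid 40 gives -1. Proposed bid 25 is best. ✓
Bidder 2 (valuation medium), facing bid 40: bid 25 gives 7, bid 40 gives -9. Proposed bid 25 is best. ✓
Bidder 2 (valuation high), facing bid 40: bid 25 gives 2, bid 40 gives -1. Proposed bid 40 is not best — profitable deviation exists. ✗

No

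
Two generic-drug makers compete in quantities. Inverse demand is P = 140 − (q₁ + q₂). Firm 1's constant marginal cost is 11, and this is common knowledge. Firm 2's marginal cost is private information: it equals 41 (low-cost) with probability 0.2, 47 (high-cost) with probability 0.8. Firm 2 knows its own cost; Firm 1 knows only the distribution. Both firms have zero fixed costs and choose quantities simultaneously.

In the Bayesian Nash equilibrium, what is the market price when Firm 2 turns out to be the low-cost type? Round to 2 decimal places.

63.20

Type-c best response for Firm 2: q₂(c) = (140 − c)/2 − q₁/2.
Firm 1 maximizes expected profit; its first-order condition is 140 − 2q₁ − E[q₂] − 11 = 0.
Substituting E[q₂] and solving: E[c₂] = 45.8, so q₁ = (140 − 2·11 + 45.8)/3 = 54.6.
q₂(low-cost) = 22.2, so P = 140 − (54.6 + 22.2) = 63.2.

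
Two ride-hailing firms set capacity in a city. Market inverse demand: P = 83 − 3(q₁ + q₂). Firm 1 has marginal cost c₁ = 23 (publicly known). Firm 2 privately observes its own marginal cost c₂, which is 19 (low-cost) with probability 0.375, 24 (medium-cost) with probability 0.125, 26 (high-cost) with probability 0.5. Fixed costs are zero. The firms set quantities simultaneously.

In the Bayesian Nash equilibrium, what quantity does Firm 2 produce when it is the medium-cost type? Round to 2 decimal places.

6.49

Type-c best response for Firm 2: q₂(c) = (83 − c)/6 − q₁/2.
Firm 1 maximizes expected profit; its first-order condition is 83 − 6q₁ − 3E[q₂] − 23 = 0.
Substituting E[q₂] and solving: E[c₂] = 23.125, so q₁ = (83 − 2·23 + 23.125)/9 = 6.68056.
q₂(medium-cost) = (83 − 24 − 3·6.68056)/6 = 6.49306.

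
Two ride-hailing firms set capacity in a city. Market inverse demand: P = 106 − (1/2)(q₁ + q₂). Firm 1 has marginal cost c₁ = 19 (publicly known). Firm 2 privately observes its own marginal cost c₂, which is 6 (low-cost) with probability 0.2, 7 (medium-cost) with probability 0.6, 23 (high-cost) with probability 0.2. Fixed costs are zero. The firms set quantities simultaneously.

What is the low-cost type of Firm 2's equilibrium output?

74

Type-c best response for Firm 2: q₂(c) = (106 − c) − q₁/2.
Firm 1 maximizes expected profit; its first-order condition is 106 − q₁ − (1/2)E[q₂] − 19 = 0.
Substituting E[q₂] and solving: E[c₂] = 10, so q₁ = (106 − 2·19 + 10)/(3/2) = 52.
q₂(low-cost) = (106 − 6 − (1/2)·52) = 74.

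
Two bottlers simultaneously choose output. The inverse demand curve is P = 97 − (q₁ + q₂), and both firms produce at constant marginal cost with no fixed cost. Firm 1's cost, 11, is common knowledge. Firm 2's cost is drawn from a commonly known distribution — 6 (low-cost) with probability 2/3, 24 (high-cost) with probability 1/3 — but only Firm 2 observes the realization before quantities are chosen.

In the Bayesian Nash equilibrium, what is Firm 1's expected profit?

Type-c best response for Firm 2: q₂(c) = (97 − c)/2 − q₁/2.
Firm 1 maximizes expected profit; its first-order condition is 97 − 2q₁ − E[q₂] − 11 = 0.
Substituting E[q₂] and solving: E[c₂] = 12, so q₁ = (97 − 2·11 + 12)/3 = 29.
E[P] = 97 − (q₁ + E[q₂]) = 40; Firm 1's expected profit = (E[P] − 11)·q₁ = (40 − 11)·29 = 841.

841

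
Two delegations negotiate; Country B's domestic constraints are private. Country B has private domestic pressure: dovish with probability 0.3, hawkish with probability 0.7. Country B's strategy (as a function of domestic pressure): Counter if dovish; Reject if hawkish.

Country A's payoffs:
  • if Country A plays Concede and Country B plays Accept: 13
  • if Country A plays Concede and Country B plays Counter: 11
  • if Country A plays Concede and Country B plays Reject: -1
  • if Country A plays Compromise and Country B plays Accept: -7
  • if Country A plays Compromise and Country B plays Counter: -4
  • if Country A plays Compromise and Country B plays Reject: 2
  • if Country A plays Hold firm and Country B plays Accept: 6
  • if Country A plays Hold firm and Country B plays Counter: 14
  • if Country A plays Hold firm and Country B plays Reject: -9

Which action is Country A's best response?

E[Concede] = 0.3·(11) + 0.7·(-1) = 2.6
E[Compromise] = 0.3·(-4) + 0.7·(2) = 0.2
E[Hold firm] = 0.3·(14) + 0.7·(-9) = -2.1
Best response: Concede (2.6 is the largest).

Concede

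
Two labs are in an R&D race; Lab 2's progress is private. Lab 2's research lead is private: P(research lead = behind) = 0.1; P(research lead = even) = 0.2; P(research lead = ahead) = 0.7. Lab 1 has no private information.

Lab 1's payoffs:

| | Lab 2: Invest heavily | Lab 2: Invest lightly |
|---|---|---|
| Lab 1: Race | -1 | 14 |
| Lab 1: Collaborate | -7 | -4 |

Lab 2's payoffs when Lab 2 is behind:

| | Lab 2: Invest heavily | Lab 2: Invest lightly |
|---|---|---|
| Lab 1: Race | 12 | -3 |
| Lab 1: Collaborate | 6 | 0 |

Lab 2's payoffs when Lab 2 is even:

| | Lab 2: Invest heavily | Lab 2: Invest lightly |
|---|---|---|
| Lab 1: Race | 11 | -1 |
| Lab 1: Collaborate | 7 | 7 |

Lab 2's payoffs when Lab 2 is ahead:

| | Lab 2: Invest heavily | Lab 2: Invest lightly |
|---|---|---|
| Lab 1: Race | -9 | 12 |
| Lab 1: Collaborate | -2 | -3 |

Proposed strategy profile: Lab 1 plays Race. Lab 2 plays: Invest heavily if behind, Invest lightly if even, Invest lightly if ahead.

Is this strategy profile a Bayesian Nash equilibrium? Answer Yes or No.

A profile is a BNE iff every type of every player is best-responding given beliefs about the other side.
Lab 1 plays Race: E[Race] = 0.1·(-1) + 0.2·(14) + 0.7·(14) = 12.5; E[Collaborate] = -4.3. Best-responding. ✓
Lab 2 (research lead behind), facing Race: Invest heavily gives 12, Invest lightly gives -3. Proposed Invest heavily is best. ✓
Lab 2 (research lead even), facing Race: Invest heavily gives 11, Invest lightly gives -1. Proposed Invest lightly is not best — profitable deviation exists. ✗
Lab 2 (research lead ahead), facing Race: Invest heavily gives -9, Invest lightly gives 12. Proposed Invest lightly is best. ✓

No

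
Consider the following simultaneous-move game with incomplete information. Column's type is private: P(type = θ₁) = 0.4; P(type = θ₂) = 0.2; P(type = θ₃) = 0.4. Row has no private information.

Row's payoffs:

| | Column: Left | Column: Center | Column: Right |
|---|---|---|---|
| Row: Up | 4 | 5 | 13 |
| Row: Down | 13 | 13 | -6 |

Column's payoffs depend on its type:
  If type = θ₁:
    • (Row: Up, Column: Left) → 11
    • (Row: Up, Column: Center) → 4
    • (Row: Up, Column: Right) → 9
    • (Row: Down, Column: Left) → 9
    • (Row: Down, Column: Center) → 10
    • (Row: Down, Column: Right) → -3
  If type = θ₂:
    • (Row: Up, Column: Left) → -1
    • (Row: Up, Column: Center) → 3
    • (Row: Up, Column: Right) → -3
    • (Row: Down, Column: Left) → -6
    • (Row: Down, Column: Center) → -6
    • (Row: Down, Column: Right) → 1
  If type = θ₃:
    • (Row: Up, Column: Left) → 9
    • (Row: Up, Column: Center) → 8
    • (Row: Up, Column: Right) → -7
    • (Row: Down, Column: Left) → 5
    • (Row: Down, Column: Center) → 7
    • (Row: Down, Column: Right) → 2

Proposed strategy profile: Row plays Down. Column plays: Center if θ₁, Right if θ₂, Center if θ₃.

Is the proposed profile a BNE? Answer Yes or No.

Yes

Row plays Down: E[Down] = 0.4·(13) + 0.2·(-6) + 0.4·(13) = 9.2; E[Up] = 6.6. Best-responding. ✓
Column (type θ₁), facing Down: Left gives 9, Center gives 10, Right gives -3. Proposed Center is best. ✓
Column (type θ₂), facing Down: Left gives -6, Center gives -6, Right gives 1. Proposed Right is best. ✓
Column (type θ₃), facing Down: Left gives 5, Center gives 7, Right gives 2. Proposed Center is best. ✓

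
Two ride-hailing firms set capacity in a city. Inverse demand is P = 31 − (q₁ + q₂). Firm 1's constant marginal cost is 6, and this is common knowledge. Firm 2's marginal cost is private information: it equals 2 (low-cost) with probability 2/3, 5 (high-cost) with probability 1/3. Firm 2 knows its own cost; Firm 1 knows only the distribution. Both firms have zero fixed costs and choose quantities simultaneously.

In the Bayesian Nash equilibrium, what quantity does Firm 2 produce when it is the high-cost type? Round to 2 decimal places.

9.33

Type-c best response for Firm 2: q₂(c) = (31 − c)/2 − q₁/2.
Firm 1 maximizes expected profit; its first-order condition is 31 − 2q₁ − E[q₂] − 6 = 0.
Substituting E[q₂] and solving: E[c₂] = 3, so q₁ = (31 − 2·6 + 3)/3 = 7.33333.
q₂(high-cost) = (31 − 5 − 7.33333)/2 = 9.33333.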